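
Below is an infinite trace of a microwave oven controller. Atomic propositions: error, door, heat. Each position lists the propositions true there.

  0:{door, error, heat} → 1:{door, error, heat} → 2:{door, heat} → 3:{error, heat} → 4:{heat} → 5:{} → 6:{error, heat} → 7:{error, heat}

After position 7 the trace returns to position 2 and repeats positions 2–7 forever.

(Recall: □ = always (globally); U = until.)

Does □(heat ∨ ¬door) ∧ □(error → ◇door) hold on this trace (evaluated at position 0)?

Holds

heat ∨ ¬door holds at every position 0..7, and those are all positions ever visited, so □(heat ∨ ¬door) holds.
error → ◇door holds at every position 0..7, and those are all positions ever visited, so □(error → ◇door) holds.
Positions where error holds: 0, 1, 3, 6, 7.
Check ◇door at each: 0→ok, 1→ok, 3→ok, 6→ok, 7→ok.
At position 0: □(heat ∨ ¬door) is true; □(error → ◇door) is true; so □(heat ∨ ¬door) ∧ □(error → ◇door) is true.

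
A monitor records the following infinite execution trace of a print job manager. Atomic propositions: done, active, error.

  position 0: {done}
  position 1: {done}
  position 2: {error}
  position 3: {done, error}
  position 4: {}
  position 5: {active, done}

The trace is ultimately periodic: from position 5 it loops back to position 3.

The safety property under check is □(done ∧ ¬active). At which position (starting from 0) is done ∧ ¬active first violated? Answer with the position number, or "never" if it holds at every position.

2

Check done ∧ ¬active at each position in order: 0 ✓, 1 ✓.
At position 2 the labels are {error}, so done ∧ ¬active is false there. This is the first violation.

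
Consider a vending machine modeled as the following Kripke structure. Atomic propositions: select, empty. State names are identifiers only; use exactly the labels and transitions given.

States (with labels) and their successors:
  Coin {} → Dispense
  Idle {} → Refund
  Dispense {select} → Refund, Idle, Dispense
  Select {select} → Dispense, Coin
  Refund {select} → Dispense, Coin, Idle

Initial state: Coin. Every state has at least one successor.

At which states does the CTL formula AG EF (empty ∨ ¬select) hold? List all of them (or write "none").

{Coin, Idle, Dispense, Select, Refund}

States satisfying EF (empty ∨ ¬select): {Coin, Idle, Dispense, Select, Refund}.
States satisfying AG EF (empty ∨ ¬select): {Coin, Idle, Dispense, Select, Refund}.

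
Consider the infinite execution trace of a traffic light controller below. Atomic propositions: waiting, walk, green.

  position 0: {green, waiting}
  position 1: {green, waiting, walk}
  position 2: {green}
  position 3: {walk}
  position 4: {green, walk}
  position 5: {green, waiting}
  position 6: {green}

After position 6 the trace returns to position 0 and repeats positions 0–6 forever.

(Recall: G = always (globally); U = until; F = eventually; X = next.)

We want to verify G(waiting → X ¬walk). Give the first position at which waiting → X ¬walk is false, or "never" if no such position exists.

At position 0 the labels are {green, waiting} and the next position 1 has {green, waiting, walk}, so waiting → X ¬walk is false there. This is the first violation.

0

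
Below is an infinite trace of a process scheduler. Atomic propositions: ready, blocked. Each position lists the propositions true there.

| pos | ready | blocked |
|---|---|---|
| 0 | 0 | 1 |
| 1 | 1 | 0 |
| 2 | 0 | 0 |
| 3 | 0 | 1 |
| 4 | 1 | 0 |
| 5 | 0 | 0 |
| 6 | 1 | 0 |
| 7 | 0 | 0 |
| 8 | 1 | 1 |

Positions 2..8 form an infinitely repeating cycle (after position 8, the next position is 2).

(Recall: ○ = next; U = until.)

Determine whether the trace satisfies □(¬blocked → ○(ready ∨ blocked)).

Does not hold

¬blocked → ○(ready ∨ blocked) must hold at every position from 0 onward. It fails at position 1, so □(¬blocked → ○(ready ∨ blocked)) is false.
Positions where ¬blocked holds: 1, 2, 4, 5, 6, 7.
Check ○(ready ∨ blocked) at each: 1→fails, 2→ok, 4→fails, 5→ok, 6→fails, 7→ok.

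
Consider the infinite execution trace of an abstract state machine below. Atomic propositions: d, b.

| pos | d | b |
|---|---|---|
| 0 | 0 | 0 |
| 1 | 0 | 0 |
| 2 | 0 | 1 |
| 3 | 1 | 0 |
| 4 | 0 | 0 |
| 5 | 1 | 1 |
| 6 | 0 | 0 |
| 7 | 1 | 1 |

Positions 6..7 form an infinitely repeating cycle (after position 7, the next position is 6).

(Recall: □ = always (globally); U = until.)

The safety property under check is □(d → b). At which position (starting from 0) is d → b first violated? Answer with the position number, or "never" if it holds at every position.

Check d → b at each position in order: 0 ✓, 1 ✓, 2 ✓.
At position 3 the labels are {d}, so d → b is false there. This is the first violation.

3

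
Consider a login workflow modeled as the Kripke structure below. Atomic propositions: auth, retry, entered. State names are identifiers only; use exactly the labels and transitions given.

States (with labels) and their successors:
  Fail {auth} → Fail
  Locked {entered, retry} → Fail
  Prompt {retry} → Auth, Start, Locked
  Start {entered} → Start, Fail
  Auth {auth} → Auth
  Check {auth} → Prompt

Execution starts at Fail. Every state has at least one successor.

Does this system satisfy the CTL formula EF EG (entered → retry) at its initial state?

Holds

States satisfying EG (entered → retry): {Fail, Locked, Prompt, Auth, Check}.
States satisfying EF EG (entered → retry): {Fail, Locked, Prompt, Start, Auth, Check}.
Some path from Fail reaches a state where EG (entered → retry) holds.
Fail ∈ Sat(EF EG (entered → retry)).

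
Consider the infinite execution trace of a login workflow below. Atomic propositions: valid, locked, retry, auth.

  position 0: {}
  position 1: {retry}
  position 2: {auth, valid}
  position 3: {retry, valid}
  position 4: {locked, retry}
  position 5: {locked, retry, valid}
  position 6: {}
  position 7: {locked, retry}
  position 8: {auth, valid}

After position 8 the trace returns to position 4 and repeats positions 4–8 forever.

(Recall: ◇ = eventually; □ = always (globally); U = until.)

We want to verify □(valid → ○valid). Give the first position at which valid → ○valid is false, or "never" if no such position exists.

3

Check valid → ○valid at each position in order: 0 ✓, 1 ✓, 2 ✓.
At position 3 the labels are {retry, valid} and the next position 4 has {locked, retry}, so valid → ○valid is false there. This is the first violation.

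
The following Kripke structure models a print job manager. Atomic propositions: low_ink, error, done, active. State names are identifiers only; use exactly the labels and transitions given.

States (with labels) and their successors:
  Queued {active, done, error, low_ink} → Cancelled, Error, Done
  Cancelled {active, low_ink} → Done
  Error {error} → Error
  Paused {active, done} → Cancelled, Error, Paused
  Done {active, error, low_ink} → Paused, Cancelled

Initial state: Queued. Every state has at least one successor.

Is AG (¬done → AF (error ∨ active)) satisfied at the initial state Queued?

States satisfying ¬done → AF (error ∨ active): {Queued, Cancelled, Error, Paused, Done}.
States satisfying AG (¬done → AF (error ∨ active)): {Queued, Cancelled, Error, Paused, Done}.
Every state reachable from Queued satisfies ¬done → AF (error ∨ active).
Queued ∈ Sat(AG (¬done → AF (error ∨ active))).

Holds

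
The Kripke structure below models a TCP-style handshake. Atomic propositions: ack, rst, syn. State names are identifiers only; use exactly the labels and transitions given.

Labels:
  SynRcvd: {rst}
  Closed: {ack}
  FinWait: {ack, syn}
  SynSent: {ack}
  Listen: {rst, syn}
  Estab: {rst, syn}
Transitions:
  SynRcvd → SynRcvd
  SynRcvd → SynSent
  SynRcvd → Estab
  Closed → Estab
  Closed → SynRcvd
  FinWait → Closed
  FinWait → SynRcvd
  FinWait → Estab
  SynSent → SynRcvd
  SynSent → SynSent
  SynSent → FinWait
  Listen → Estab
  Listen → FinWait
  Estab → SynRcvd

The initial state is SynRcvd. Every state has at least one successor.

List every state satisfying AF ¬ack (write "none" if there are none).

States satisfying ¬ack: {SynRcvd, Listen, Estab}.
States satisfying AF ¬ack: {SynRcvd, Closed, FinWait, Listen, Estab}.

{SynRcvd, Closed, FinWait, Listen, Estab}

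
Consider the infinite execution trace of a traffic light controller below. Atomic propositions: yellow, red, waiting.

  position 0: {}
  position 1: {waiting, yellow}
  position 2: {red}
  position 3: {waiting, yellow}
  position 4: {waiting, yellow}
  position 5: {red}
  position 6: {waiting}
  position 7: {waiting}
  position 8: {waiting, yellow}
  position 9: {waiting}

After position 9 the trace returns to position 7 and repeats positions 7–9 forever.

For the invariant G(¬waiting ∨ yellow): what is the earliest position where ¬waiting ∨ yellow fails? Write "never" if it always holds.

6

Check ¬waiting ∨ yellow at each position in order: 0 ✓, 1 ✓, 2 ✓, 3 ✓, 4 ✓, 5 ✓.
At position 6 the labels are {waiting}, so ¬waiting ∨ yellow is false there. This is the first violation.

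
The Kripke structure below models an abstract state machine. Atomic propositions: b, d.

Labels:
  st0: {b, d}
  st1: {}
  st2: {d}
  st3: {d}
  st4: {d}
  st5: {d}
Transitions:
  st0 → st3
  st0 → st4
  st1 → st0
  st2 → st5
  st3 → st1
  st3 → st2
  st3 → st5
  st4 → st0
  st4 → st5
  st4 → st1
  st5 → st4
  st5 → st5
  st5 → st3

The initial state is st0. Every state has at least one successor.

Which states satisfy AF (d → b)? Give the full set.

{st0, st1}

States satisfying d → b: {st0, st1}.
States satisfying AF (d → b): {st0, st1}.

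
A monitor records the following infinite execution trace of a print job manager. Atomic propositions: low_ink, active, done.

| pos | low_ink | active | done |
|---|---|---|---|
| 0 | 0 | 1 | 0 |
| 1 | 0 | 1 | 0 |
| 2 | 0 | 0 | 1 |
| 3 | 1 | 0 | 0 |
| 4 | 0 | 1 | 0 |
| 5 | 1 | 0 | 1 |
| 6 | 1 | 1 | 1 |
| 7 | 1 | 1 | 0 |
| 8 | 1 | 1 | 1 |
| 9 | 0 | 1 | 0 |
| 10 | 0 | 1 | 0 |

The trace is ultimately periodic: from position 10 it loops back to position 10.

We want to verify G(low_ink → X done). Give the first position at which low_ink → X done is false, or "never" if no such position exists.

3

Check low_ink → X done at each position in order: 0 ✓, 1 ✓, 2 ✓.
At position 3 the labels are {low_ink} and the next position 4 has {active}, so low_ink → X done is false there. This is the first violation.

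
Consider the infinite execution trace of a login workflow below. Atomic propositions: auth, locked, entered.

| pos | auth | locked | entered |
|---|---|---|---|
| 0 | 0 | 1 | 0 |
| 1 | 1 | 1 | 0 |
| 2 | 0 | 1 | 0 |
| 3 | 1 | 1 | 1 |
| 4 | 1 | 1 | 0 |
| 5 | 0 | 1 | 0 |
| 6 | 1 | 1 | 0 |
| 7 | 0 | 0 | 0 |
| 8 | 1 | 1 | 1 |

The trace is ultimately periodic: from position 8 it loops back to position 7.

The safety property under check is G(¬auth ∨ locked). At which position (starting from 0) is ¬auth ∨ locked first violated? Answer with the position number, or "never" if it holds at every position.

never

¬auth ∨ locked holds at every position 0..8, and those are all the positions the trace ever visits, so the invariant G(¬auth ∨ locked) is never violated.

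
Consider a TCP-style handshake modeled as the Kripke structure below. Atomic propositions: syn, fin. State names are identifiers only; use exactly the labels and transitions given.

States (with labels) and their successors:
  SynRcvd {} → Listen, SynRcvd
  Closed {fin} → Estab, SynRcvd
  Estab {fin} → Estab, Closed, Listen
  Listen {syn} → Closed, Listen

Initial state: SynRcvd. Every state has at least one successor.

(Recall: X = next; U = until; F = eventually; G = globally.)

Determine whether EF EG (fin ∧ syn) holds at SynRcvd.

States satisfying EG (fin ∧ syn): ∅.
States satisfying EF EG (fin ∧ syn): ∅.
No suitable path/successor from SynRcvd witnesses the formula.
SynRcvd ∉ Sat(EF EG (fin ∧ syn)).

No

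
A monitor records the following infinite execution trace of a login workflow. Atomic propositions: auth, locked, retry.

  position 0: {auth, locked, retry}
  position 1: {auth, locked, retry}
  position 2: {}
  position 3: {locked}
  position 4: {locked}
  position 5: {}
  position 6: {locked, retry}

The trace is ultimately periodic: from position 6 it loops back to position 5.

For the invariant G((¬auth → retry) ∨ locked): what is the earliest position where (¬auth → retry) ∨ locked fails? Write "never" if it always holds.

Check (¬auth → retry) ∨ locked at each position in order: 0 ✓, 1 ✓.
At position 2 the labels are {}, so (¬auth → retry) ∨ locked is false there. This is the first violation.

2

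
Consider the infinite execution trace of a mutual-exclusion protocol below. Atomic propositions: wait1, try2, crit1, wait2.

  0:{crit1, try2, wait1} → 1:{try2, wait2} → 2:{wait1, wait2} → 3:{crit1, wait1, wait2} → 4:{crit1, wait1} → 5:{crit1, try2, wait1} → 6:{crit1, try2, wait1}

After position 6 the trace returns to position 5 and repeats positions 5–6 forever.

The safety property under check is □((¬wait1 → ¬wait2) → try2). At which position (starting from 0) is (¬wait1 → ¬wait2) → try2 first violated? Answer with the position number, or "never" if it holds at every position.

Check (¬wait1 → ¬wait2) → try2 at each position in order: 0 ✓, 1 ✓.
At position 2 the labels are {wait1, wait2}, so (¬wait1 → ¬wait2) → try2 is false there. This is the first violation.

2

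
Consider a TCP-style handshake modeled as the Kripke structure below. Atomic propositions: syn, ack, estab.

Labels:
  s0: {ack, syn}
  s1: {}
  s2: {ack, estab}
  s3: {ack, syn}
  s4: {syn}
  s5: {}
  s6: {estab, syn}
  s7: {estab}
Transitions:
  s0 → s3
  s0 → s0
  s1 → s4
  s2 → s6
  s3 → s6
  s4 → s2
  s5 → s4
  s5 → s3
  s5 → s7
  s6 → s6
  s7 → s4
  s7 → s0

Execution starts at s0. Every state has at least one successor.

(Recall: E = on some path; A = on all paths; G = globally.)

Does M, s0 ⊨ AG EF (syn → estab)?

Holds

States satisfying EF (syn → estab): {s0, s1, s2, s3, s4, s5, s6, s7}.
States satisfying AG EF (syn → estab): {s0, s1, s2, s3, s4, s5, s6, s7}.
Every state reachable from s0 satisfies EF (syn → estab).
s0 ∈ Sat(AG EF (syn → estab)).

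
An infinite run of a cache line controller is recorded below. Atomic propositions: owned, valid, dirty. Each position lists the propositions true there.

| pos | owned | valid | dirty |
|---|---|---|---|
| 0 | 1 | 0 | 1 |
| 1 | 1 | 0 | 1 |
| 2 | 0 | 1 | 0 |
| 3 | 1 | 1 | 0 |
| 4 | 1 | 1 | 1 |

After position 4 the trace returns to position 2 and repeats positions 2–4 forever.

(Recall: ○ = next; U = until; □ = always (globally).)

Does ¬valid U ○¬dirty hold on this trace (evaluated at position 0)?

Walking from position 0: ○¬dirty first holds at position 1, and ¬valid holds at every earlier position along the way, so ¬valid U ○¬dirty holds.

Satisfied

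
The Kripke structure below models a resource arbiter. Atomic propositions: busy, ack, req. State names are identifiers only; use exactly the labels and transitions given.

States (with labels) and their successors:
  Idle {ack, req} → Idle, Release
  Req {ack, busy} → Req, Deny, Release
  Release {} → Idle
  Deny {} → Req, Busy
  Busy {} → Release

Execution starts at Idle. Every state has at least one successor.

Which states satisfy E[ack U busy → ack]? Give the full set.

States satisfying ack: {Idle, Req}.
States satisfying busy → ack: {Idle, Req, Release, Deny, Busy}.
States satisfying E[ack U busy → ack]: {Idle, Req, Release, Deny, Busy}.

{Idle, Req, Release, Deny, Busy}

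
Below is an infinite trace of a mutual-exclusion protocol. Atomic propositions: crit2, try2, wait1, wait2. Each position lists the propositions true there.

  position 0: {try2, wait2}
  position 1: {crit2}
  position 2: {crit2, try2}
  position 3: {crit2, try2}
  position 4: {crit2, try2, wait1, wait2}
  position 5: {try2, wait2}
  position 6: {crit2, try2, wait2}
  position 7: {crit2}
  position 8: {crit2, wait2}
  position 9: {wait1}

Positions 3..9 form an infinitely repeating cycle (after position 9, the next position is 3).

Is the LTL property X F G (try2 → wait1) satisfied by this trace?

Violated

The position after 0 is 1; F G (try2 → wait1) is false there.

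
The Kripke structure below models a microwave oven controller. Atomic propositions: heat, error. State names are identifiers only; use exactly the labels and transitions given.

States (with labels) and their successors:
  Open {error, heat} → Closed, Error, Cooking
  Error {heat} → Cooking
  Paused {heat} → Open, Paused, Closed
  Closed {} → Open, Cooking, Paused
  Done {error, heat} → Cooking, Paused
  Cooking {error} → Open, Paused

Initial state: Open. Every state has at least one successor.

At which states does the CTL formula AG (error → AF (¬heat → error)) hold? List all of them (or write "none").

{Open, Error, Paused, Closed, Done, Cooking}

States satisfying error → AF (¬heat → error): {Open, Error, Paused, Closed, Done, Cooking}.
States satisfying AG (error → AF (¬heat → error)): {Open, Error, Paused, Closed, Done, Cooking}.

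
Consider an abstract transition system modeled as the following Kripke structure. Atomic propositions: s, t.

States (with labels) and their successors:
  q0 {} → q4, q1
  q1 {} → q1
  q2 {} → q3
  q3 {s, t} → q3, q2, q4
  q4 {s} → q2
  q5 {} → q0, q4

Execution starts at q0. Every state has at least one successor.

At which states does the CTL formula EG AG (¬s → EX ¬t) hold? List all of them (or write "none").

States satisfying AG (¬s → EX ¬t): {q1}.
States satisfying EG AG (¬s → EX ¬t): {q1}.

{q1}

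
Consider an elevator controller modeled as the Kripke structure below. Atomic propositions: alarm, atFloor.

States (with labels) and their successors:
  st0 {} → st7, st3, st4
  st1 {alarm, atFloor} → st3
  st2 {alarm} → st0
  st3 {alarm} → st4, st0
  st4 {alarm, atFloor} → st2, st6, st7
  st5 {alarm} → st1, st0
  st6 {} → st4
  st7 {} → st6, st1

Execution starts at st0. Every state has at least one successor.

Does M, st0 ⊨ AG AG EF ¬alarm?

Holds

States satisfying AG EF ¬alarm: {st0, st1, st2, st3, st4, st5, st6, st7}.
States satisfying AG AG EF ¬alarm: {st0, st1, st2, st3, st4, st5, st6, st7}.
Every state reachable from st0 satisfies AG EF ¬alarm.
st0 ∈ Sat(AG AG EF ¬alarm).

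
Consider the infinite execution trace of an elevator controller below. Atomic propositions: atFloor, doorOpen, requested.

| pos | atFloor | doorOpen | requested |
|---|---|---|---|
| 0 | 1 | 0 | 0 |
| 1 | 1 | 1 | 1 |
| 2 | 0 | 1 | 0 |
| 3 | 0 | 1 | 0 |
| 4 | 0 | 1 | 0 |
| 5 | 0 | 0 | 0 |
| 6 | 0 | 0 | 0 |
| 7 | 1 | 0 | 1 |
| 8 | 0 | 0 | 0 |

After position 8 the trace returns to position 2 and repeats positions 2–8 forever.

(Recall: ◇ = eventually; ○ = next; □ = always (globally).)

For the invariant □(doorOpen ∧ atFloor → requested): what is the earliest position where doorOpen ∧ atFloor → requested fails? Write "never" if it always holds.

doorOpen ∧ atFloor → requested holds at every position 0..8, and those are all the positions the trace ever visits, so the invariant □(doorOpen ∧ atFloor → requested) is never violated.

never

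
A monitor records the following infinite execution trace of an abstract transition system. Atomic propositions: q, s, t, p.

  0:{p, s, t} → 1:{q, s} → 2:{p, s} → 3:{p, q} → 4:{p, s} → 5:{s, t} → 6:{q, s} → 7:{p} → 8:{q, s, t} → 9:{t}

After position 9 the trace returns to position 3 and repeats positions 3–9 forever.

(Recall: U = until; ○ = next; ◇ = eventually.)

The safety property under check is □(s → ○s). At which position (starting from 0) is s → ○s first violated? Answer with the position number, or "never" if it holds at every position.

2

Check s → ○s at each position in order: 0 ✓, 1 ✓.
At position 2 the labels are {p, s} and the next position 3 has {p, q}, so s → ○s is false there. This is the first violation.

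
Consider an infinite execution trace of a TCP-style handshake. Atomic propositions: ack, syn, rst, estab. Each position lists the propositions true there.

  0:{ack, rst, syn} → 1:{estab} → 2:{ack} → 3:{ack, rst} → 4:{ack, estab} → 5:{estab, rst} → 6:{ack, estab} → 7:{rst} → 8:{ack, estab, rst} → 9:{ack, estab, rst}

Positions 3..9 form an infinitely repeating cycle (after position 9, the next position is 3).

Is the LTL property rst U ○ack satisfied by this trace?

Walking from position 0: ○ack first holds at position 1, and rst holds at every earlier position along the way, so rst U ○ack holds.

Holds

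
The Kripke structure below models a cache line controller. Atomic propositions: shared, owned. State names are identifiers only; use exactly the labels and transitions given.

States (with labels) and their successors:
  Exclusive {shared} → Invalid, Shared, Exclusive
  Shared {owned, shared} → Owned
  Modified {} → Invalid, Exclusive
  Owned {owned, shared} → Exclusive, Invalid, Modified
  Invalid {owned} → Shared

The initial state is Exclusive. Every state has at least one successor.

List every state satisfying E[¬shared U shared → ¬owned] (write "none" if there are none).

{Exclusive, Modified, Invalid}

States satisfying ¬shared: {Modified, Invalid}.
States satisfying shared → ¬owned: {Exclusive, Modified, Invalid}.
States satisfying E[¬shared U shared → ¬owned]: {Exclusive, Modified, Invalid}.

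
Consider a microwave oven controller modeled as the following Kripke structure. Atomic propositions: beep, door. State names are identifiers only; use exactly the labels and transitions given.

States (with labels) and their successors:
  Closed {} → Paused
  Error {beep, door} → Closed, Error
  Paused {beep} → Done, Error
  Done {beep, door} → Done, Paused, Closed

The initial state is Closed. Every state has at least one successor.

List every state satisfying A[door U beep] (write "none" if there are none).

States satisfying door: {Error, Done}.
States satisfying beep: {Error, Paused, Done}.
States satisfying A[door U beep]: {Error, Paused, Done}.

{Error, Paused, Done}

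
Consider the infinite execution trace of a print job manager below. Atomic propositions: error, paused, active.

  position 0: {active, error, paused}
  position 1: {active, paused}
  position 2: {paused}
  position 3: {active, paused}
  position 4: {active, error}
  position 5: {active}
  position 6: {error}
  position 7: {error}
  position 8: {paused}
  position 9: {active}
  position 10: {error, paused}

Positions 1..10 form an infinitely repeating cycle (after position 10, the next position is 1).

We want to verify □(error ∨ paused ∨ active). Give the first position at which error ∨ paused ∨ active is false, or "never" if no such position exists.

error ∨ paused ∨ active holds at every position 0..10, and those are all the positions the trace ever visits, so the invariant □(error ∨ paused ∨ active) is never violated.

never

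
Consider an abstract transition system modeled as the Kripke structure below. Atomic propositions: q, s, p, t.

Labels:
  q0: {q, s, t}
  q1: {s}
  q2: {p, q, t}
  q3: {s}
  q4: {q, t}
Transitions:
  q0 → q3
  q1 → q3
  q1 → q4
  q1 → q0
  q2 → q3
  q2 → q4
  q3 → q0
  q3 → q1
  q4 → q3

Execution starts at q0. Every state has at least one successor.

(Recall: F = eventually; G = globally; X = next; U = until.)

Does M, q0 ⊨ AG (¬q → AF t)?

Does not hold

States satisfying ¬q → AF t: {q0, q2, q4}.
States satisfying AG (¬q → AF t): ∅.
q1 is reachable from q0 and violates ¬q → AF t, so AG fails at q0.
q0 ∉ Sat(AG (¬q → AF t)).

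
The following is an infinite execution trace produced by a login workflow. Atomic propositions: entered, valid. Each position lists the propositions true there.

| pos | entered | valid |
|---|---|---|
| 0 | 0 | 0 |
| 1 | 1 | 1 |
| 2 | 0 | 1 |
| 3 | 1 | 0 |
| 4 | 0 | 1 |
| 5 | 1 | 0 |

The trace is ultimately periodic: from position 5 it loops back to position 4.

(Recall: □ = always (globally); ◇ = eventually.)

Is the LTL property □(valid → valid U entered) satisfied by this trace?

valid → valid U entered holds at every position 0..5, and those are all positions ever visited, so □(valid → valid U entered) holds.
Positions where valid holds: 1, 2, 4.
Check valid U entered at each: 1→ok, 2→ok, 4→ok.

Satisfied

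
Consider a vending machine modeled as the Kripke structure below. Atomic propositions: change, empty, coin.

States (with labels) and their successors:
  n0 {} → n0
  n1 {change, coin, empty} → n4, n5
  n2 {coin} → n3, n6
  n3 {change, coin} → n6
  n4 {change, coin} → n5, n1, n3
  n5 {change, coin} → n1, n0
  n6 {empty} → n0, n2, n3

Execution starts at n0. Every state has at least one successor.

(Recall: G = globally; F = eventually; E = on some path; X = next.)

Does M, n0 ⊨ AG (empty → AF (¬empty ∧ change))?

Holds

States satisfying empty → AF (¬empty ∧ change): {n0, n1, n2, n3, n4, n5}.
States satisfying AG (empty → AF (¬empty ∧ change)): {n0}.
Every state reachable from n0 satisfies empty → AF (¬empty ∧ change).
n0 ∈ Sat(AG (empty → AF (¬empty ∧ change))).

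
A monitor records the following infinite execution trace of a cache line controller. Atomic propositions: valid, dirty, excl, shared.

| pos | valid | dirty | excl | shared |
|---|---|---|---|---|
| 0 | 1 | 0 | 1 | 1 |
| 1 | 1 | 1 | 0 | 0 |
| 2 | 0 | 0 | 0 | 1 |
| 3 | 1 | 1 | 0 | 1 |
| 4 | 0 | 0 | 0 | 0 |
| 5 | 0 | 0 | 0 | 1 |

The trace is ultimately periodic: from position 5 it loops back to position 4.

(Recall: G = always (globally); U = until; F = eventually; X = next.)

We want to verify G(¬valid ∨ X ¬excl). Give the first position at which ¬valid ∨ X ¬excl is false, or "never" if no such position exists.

never

¬valid ∨ X ¬excl holds at every position 0..5, and those are all the positions the trace ever visits, so the invariant G(¬valid ∨ X ¬excl) is never violated.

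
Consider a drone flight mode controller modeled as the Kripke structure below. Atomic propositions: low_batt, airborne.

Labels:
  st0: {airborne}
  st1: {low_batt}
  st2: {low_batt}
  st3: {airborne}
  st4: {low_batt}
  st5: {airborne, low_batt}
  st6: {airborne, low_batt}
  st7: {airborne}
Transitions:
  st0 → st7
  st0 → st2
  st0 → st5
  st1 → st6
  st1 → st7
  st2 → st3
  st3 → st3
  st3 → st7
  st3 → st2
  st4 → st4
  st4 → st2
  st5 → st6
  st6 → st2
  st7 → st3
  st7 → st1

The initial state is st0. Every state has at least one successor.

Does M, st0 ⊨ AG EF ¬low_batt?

Satisfied

States satisfying EF ¬low_batt: {st0, st1, st2, st3, st4, st5, st6, st7}.
States satisfying AG EF ¬low_batt: {st0, st1, st2, st3, st4, st5, st6, st7}.
Every state reachable from st0 satisfies EF ¬low_batt.
st0 ∈ Sat(AG EF ¬low_batt).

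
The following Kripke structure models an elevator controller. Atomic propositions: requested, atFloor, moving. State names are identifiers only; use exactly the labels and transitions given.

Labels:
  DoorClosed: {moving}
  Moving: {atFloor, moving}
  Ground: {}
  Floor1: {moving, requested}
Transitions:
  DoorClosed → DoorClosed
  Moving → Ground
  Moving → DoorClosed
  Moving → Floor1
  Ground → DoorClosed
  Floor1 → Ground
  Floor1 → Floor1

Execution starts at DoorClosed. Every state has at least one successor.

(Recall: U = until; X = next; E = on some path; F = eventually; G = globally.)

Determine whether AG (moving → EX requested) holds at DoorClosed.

Violated

States satisfying moving → EX requested: {Moving, Ground, Floor1}.
States satisfying AG (moving → EX requested): ∅.
DoorClosed is reachable from DoorClosed and violates moving → EX requested, so AG fails at DoorClosed.
DoorClosed ∉ Sat(AG (moving → EX requested)).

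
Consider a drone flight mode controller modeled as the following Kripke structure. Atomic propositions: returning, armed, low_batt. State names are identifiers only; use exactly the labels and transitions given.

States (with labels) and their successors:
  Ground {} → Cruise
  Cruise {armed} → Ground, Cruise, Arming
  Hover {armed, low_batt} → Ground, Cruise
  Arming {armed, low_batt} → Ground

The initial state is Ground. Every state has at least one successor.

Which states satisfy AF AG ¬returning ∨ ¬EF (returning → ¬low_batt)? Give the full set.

{Ground, Cruise, Hover, Arming}

States satisfying AG ¬returning: {Ground, Cruise, Hover, Arming}.
States satisfying AF AG ¬returning: {Ground, Cruise, Hover, Arming}.
States satisfying returning → ¬low_batt: {Ground, Cruise, Hover, Arming}.
States satisfying EF (returning → ¬low_batt): {Ground, Cruise, Hover, Arming}.
States satisfying ¬EF (returning → ¬low_batt): ∅.
States satisfying AF AG ¬returning ∨ ¬EF (returning → ¬low_batt): {Ground, Cruise, Hover, Arming}.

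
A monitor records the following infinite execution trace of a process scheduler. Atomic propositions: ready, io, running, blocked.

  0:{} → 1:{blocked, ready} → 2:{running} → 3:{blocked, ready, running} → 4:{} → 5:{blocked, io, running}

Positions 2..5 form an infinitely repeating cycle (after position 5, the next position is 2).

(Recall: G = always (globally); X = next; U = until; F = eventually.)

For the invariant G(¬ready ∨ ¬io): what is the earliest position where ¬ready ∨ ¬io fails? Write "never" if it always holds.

never

¬ready ∨ ¬io holds at every position 0..5, and those are all the positions the trace ever visits, so the invariant G(¬ready ∨ ¬io) is never violated.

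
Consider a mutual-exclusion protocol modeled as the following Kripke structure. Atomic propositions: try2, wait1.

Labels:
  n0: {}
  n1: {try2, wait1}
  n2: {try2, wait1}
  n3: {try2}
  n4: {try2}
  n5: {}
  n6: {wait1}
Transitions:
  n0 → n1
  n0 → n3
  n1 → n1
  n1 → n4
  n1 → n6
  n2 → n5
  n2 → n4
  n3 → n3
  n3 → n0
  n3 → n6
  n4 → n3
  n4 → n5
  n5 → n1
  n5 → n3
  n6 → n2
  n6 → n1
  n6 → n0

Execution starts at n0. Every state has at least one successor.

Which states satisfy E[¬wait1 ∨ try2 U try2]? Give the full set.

{n0, n1, n2, n3, n4, n5}

States satisfying ¬wait1 ∨ try2: {n0, n1, n2, n3, n4, n5}.
States satisfying try2: {n1, n2, n3, n4}.
States satisfying E[¬wait1 ∨ try2 U try2]: {n0, n1, n2, n3, n4, n5}.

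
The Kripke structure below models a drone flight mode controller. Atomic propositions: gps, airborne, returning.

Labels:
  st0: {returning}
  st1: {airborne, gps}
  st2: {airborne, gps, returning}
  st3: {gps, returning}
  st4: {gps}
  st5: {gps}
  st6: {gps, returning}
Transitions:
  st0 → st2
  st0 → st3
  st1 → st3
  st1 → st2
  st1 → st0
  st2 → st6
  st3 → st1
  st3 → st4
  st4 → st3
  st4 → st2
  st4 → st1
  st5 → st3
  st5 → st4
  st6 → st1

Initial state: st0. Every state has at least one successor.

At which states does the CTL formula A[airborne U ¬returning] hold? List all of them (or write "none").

States satisfying airborne: {st1, st2}.
States satisfying ¬returning: {st1, st4, st5}.
States satisfying A[airborne U ¬returning]: {st1, st4, st5}.

{st1, st4, st5}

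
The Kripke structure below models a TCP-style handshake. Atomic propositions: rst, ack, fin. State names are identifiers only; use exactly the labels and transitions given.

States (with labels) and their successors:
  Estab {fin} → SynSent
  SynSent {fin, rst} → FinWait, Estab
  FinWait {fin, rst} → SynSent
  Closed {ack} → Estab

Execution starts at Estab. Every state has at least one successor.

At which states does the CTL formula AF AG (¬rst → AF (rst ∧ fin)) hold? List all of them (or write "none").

{Estab, SynSent, FinWait, Closed}

States satisfying AG (¬rst → AF (rst ∧ fin)): {Estab, SynSent, FinWait, Closed}.
States satisfying AF AG (¬rst → AF (rst ∧ fin)): {Estab, SynSent, FinWait, Closed}.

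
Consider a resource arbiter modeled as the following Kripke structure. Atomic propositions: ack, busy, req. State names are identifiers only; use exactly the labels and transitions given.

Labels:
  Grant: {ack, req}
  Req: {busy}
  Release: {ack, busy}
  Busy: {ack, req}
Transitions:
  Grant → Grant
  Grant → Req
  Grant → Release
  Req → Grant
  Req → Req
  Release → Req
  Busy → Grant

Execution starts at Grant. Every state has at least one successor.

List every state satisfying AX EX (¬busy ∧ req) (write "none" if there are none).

{Req, Release, Busy}

States satisfying EX (¬busy ∧ req): {Grant, Req, Busy}.
States satisfying AX EX (¬busy ∧ req): {Req, Release, Busy}.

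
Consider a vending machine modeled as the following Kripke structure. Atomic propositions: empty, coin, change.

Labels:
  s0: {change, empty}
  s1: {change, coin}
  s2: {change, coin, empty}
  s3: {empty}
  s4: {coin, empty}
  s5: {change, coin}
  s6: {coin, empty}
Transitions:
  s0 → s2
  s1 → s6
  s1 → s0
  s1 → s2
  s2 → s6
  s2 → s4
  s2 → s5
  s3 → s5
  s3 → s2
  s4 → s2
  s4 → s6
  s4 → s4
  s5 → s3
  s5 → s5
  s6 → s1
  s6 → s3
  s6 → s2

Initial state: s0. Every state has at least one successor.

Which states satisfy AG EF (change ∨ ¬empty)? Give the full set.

{s0, s1, s2, s3, s4, s5, s6}

States satisfying EF (change ∨ ¬empty): {s0, s1, s2, s3, s4, s5, s6}.
States satisfying AG EF (change ∨ ¬empty): {s0, s1, s2, s3, s4, s5, s6}.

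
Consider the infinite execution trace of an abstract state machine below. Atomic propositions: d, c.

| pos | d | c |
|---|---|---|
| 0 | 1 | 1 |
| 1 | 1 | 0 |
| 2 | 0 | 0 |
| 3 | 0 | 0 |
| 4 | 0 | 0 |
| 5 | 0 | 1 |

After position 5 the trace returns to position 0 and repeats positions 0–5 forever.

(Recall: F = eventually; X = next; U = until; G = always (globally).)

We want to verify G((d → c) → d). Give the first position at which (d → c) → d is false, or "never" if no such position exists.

Check (d → c) → d at each position in order: 0 ✓, 1 ✓.
At position 2 the labels are {}, so (d → c) → d is false there. This is the first violation.

2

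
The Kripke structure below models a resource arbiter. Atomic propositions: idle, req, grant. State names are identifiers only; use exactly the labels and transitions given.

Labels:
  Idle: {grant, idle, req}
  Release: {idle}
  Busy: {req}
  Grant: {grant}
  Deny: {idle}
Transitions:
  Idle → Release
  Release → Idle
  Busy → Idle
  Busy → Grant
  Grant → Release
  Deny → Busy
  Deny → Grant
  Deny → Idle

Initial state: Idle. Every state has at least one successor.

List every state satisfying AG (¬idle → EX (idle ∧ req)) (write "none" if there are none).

{Idle, Release}

States satisfying ¬idle → EX (idle ∧ req): {Idle, Release, Busy, Deny}.
States satisfying AG (¬idle → EX (idle ∧ req)): {Idle, Release}.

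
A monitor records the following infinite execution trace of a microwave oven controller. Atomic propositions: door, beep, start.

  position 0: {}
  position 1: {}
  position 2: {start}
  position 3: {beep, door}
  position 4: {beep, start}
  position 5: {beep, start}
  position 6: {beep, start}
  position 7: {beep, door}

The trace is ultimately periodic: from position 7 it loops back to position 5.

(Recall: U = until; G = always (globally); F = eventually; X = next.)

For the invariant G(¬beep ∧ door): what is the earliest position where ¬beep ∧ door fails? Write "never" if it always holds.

At position 0 the labels are {}, so ¬beep ∧ door is false there. This is the first violation.

0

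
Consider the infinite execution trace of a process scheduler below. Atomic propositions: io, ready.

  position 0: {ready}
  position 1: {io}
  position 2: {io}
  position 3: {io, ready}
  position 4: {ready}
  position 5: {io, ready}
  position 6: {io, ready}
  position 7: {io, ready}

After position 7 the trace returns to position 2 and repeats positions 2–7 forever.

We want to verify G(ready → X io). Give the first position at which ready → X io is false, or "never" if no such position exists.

3

Check ready → X io at each position in order: 0 ✓, 1 ✓, 2 ✓.
At position 3 the labels are {io, ready} and the next position 4 has {ready}, so ready → X io is false there. This is the first violation.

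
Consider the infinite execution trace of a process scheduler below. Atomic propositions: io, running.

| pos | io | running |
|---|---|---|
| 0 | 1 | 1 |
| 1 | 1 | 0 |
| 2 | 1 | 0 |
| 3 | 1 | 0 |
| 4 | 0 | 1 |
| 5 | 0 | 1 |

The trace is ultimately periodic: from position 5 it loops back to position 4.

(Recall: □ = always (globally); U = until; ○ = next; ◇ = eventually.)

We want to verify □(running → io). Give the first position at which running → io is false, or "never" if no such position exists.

Check running → io at each position in order: 0 ✓, 1 ✓, 2 ✓, 3 ✓.
At position 4 the labels are {running}, so running → io is false there. This is the first violation.

4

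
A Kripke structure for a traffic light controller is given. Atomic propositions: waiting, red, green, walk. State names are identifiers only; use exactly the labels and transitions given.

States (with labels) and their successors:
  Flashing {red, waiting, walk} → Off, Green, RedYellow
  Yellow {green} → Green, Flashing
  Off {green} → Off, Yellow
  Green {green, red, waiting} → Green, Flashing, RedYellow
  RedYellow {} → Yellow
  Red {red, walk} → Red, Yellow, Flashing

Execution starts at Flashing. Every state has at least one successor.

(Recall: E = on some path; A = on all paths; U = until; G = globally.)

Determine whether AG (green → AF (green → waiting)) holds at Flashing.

Does not hold

States satisfying green → AF (green → waiting): {Flashing, Yellow, Green, RedYellow, Red}.
States satisfying AG (green → AF (green → waiting)): ∅.
Off is reachable from Flashing and violates green → AF (green → waiting), so AG fails at Flashing.
Flashing ∉ Sat(AG (green → AF (green → waiting))).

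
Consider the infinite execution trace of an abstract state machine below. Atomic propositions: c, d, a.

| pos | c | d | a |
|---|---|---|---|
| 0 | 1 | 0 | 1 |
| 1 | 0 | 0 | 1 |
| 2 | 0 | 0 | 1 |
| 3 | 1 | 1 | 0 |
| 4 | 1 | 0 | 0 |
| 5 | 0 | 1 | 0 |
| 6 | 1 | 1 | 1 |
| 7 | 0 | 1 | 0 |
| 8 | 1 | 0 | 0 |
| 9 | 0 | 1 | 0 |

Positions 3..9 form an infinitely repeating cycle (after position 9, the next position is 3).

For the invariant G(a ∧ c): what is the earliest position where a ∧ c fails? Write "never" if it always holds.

Check a ∧ c at each position in order: 0 ✓.
At position 1 the labels are {a}, so a ∧ c is false there. This is the first violation.

1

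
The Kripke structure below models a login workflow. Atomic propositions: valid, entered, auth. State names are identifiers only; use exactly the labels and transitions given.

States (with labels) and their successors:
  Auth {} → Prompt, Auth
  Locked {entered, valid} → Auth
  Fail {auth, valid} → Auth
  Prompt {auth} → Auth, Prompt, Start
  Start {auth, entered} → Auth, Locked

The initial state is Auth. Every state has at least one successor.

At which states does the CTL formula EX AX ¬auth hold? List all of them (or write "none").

States satisfying AX ¬auth: {Locked, Fail, Start}.
States satisfying EX AX ¬auth: {Prompt, Start}.

{Prompt, Start}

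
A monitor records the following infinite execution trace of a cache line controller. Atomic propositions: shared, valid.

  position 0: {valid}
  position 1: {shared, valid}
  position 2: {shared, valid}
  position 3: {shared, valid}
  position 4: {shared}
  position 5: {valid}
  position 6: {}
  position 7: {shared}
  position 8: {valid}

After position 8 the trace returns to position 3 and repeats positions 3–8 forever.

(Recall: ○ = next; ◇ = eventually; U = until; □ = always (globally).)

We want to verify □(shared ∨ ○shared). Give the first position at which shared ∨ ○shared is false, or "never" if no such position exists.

5

Check shared ∨ ○shared at each position in order: 0 ✓, 1 ✓, 2 ✓, 3 ✓, 4 ✓.
At position 5 the labels are {valid} and the next position 6 has {}, so shared ∨ ○shared is false there. This is the first violation.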